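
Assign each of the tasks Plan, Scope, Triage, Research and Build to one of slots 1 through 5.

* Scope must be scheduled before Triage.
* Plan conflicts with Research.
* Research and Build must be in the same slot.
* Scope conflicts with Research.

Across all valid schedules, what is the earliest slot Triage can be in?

Precedence pushes Triage to at least 2.
Triage at 2 is achievable: Scope -> 1; Research -> 2; Triage -> 2; Plan -> 1; Build -> 2.

2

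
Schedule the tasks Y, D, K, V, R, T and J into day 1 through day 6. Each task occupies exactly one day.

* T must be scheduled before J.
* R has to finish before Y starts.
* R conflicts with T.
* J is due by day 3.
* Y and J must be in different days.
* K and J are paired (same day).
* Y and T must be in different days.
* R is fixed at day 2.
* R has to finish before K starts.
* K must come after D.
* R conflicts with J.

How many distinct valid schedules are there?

Splitting on Y: it can be day 4 (12), day 5 (12), day 6 (12). Listing each branch's schedules as (D, K, V, R, T, J) by day number:
Y=day 4: (1,3,1,2,1,3) (1,3,2,2,1,3) (1,3,3,2,1,3) (1,3,4,2,1,3) (1,3,5,2,1,3) (1,3,6,2,1,3) (2,3,1,2,1,3) (2,3,2,2,1,3) (2,3,3,2,1,3) (2,3,4,2,1,3) (2,3,5,2,1,3) (2,3,6,2,1,3) — 12.
Y=day 5: (1,3,1,2,1,3) (1,3,2,2,1,3) (1,3,3,2,1,3) (1,3,4,2,1,3) (1,3,5,2,1,3) (1,3,6,2,1,3) (2,3,1,2,1,3) (2,3,2,2,1,3) (2,3,3,2,1,3) (2,3,4,2,1,3) (2,3,5,2,1,3) (2,3,6,2,1,3) — 12.
Y=day 6: (1,3,1,2,1,3) (1,3,2,2,1,3) (1,3,3,2,1,3) (1,3,4,2,1,3) (1,3,5,2,1,3) (1,3,6,2,1,3) (2,3,1,2,1,3) (2,3,2,2,1,3) (2,3,3,2,1,3) (2,3,4,2,1,3) (2,3,5,2,1,3) (2,3,6,2,1,3) — 12.
Summing: 12 + 12 + 12 = 36.

36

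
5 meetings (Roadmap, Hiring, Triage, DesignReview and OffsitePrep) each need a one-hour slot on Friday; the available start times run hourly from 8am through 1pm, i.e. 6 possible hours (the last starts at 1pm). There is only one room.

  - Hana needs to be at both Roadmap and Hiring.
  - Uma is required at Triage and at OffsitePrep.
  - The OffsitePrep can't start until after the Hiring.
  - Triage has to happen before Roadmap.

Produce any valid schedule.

Roadmap -> 9am, OffsitePrep -> 11am, Hiring -> 10am, Triage -> 8am, DesignReview -> 12pm

Checking: Hiring(10am) before OffsitePrep(11am); Triage(8am) before Roadmap(9am); Triage(8am) != OffsitePrep(11am); Roadmap(9am) != Hiring(10am); max 1 per hour (cap 1).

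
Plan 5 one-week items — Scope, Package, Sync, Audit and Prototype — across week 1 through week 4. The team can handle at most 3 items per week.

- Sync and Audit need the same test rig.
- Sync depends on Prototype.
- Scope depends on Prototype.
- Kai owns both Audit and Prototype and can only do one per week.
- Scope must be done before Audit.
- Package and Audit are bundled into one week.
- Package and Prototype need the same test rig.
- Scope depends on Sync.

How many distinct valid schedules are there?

1

Enumerating: Sync=week 2, Prototype=week 1, Package=week 4, Audit=week 4, Scope=week 3.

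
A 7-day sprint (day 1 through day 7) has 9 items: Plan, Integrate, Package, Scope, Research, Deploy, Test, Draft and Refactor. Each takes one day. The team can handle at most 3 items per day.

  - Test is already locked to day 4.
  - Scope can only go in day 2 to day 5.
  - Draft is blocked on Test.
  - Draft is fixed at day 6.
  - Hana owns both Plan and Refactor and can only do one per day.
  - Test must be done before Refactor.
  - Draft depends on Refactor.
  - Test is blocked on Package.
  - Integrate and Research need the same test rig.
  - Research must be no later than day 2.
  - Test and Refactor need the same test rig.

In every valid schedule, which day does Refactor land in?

day 5

Test is fixed at day 4 and must come before Refactor, so Refactor is at least day 5.
Draft is fixed at day 6 and must come after Refactor, so Refactor is at most day 5.
So Refactor must be day 5.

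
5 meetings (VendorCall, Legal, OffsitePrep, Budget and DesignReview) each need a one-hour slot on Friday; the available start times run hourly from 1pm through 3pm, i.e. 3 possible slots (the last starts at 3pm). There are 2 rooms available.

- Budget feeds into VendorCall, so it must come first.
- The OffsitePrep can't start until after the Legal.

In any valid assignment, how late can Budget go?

2pm

Downstream work caps Budget at 2pm.
Budget at 2pm is achievable: OffsitePrep -> 2pm; VendorCall -> 3pm; Legal -> 1pm; Budget -> 2pm; DesignReview -> 1pm.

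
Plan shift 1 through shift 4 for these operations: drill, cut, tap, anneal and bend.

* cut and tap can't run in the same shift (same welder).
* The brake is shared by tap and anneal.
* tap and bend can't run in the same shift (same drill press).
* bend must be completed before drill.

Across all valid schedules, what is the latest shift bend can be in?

Downstream work caps bend at shift 3.
bend at shift 3 is achievable: anneal -> shift 1, drill -> shift 4, bend -> shift 3, cut -> shift 1, tap -> shift 2.

shift 3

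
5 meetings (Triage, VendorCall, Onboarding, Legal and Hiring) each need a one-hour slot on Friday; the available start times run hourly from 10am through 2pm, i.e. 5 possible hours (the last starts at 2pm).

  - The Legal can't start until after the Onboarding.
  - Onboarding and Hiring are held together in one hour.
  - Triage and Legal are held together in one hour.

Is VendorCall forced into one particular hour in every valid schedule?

No

VendorCall can be 10am (e.g. VendorCall=10am; Onboarding=10am; Hiring=10am; Legal=11am; Triage=11am) or 11am (e.g. Onboarding=10am; VendorCall=11am; Hiring=10am; Triage=11am; Legal=11am).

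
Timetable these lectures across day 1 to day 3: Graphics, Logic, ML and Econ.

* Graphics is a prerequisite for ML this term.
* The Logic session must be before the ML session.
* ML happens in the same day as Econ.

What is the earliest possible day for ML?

day 2

Precedence pushes ML to at least day 2.
ML at day 2 is achievable: Graphics -> day 1, ML -> day 2, Econ -> day 2, Logic -> day 1.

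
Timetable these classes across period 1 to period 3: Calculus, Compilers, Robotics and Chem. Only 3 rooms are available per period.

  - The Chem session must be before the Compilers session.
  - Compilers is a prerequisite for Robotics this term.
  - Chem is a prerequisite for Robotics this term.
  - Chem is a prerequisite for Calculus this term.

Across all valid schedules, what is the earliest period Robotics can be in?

period 3

Precedence pushes Robotics to at least period 3.
Robotics at period 3 is achievable: Chem -> period 1; Calculus -> period 2; Robotics -> period 3; Compilers -> period 2.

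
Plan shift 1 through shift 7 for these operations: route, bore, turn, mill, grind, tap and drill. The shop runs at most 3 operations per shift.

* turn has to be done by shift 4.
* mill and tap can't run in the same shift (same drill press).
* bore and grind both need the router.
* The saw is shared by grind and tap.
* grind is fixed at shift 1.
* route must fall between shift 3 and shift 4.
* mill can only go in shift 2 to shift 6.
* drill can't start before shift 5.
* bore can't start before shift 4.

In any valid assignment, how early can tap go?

shift 2

tap at shift 2 is achievable: route in shift 3, turn in shift 1, mill in shift 3, bore in shift 4, drill in shift 5, grind in shift 1, tap in shift 2.
Nothing earlier works — the conflict and capacity constraints rule out every shift before shift 2.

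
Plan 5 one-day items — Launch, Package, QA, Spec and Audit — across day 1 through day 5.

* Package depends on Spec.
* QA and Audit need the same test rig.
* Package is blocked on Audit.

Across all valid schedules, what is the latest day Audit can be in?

day 4

Downstream work caps Audit at day 4.
Audit at day 4 is achievable: Package in day 5, Spec in day 1, Audit in day 4, Launch in day 1, QA in day 1.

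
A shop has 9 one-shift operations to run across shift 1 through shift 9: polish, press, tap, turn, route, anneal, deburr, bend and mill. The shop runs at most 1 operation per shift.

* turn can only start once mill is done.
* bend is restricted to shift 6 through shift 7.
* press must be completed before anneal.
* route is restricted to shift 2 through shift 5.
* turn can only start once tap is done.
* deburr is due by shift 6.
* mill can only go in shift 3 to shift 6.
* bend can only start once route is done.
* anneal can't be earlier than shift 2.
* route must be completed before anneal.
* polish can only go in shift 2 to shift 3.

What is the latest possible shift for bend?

Bend is available from shift 6; bend's own window allows nothing later than shift 7.
bend at shift 7 is achievable: route -> shift 3, tap -> shift 8, bend -> shift 7, polish -> shift 2, anneal -> shift 6, press -> shift 5, mill -> shift 4, turn -> shift 9, deburr -> shift 1.

shift 7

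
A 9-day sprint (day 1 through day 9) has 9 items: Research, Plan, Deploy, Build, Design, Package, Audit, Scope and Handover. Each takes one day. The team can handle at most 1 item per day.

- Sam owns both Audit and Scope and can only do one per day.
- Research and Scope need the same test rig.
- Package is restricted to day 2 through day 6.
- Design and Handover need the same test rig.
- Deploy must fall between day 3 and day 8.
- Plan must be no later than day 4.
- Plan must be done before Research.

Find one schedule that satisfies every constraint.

Build in day 5; Plan in day 1; Package in day 2; Handover in day 9; Design in day 6; Deploy in day 3; Scope in day 8; Research in day 4; Audit in day 7

Checking: Plan(day 1) before Research(day 4); Design(day 6) != Handover(day 9); Research(day 4) != Scope(day 8); Audit(day 7) != Scope(day 8); Plan=day 1 in [day 1,day 4]; Package=day 2 in [day 2,day 6]; Deploy=day 3 in [day 3,day 8]; max 1 per day (cap 1).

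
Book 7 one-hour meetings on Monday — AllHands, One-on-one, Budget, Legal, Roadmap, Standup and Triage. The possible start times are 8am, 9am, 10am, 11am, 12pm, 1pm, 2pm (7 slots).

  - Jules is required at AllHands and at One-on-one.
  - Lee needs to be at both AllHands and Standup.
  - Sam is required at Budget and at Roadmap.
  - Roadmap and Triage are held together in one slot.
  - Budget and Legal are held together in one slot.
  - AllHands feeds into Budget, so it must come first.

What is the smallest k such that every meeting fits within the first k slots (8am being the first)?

2

The precedence chain requires at least 2 distinct slots.
2 works (last occupied slot: 9am): for example Roadmap -> 8am, Standup -> 9am, Budget -> 9am, One-on-one -> 9am, Triage -> 8am, AllHands -> 8am, Legal -> 9am.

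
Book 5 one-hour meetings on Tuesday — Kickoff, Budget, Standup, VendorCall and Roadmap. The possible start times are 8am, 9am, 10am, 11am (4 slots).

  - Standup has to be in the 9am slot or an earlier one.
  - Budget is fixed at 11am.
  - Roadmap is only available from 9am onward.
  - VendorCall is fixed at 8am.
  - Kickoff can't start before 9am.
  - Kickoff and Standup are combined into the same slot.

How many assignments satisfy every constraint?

Enumerating: VendorCall in 8am, Kickoff in 9am, Standup in 9am, Roadmap in 9am, Budget in 11am | Budget in 11am, Roadmap in 10am, Kickoff in 9am, Standup in 9am, VendorCall in 8am | VendorCall in 8am, Standup in 9am, Roadmap in 11am, Kickoff in 9am, Budget in 11am.

3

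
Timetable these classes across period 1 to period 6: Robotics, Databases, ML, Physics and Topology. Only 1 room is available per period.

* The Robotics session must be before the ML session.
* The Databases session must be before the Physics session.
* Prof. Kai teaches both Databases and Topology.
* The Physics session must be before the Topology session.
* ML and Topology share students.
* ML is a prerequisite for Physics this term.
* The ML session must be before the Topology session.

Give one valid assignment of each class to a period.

ML=period 2; Topology=period 5; Databases=period 3; Physics=period 4; Robotics=period 1

Checking: Databases(period 3) before Physics(period 4); ML(period 2) before Physics(period 4); Physics(period 4) before Topology(period 5); Robotics(period 1) before ML(period 2); ML(period 2) before Topology(period 5); ML(period 2) != Topology(period 5); Databases(period 3) != Topology(period 5); max 1 per period (cap 1).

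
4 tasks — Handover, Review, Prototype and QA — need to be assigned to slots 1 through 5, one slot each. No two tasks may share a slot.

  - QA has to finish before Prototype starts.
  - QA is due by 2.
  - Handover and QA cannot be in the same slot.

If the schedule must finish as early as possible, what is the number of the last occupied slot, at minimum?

slot 4

The precedence chain requires at least 2 distinct slots.
With at most 1 per slot and 4 tasks, at least 4 slots are needed.
4 works (last occupied slot: 4): for example Handover=3, Review=4, QA=1, Prototype=2.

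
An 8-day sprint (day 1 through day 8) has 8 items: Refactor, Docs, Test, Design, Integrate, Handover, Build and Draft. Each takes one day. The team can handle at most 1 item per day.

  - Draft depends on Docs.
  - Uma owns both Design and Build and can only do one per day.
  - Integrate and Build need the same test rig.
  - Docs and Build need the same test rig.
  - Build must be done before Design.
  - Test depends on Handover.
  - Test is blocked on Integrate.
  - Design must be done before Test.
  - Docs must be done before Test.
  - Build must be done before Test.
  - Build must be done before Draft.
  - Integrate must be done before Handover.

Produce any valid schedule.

Design in day 3, Draft in day 7, Docs in day 2, Refactor in day 8, Test in day 6, Build in day 1, Integrate in day 4, Handover in day 5

Checking: Design(day 3) before Test(day 6); Docs(day 2) before Draft(day 7); Build(day 1) before Draft(day 7); Integrate(day 4) before Handover(day 5); Handover(day 5) before Test(day 6); Docs(day 2) before Test(day 6); Build(day 1) before Design(day 3); Integrate(day 4) before Test(day 6); Build(day 1) before Test(day 6); Design(day 3) != Build(day 1); Docs(day 2) != Build(day 1); Integrate(day 4) != Build(day 1); max 1 per day (cap 1).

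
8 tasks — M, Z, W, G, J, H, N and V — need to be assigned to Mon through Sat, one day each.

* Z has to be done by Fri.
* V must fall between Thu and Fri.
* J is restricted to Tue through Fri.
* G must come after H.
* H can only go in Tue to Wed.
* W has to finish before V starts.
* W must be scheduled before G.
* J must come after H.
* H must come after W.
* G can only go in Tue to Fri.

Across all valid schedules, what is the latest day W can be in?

Tue

Downstream work caps W at Tue.
W at Tue is achievable: N -> Mon, M -> Mon, J -> Thu, V -> Thu, H -> Wed, W -> Tue, Z -> Mon, G -> Thu.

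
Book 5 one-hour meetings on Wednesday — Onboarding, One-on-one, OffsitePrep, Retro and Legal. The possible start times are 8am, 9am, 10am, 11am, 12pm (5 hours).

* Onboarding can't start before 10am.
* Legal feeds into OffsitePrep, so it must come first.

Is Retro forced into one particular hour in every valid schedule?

No

Retro can be 8am (e.g. Retro -> 8am; Legal -> 8am; Onboarding -> 10am; One-on-one -> 8am; OffsitePrep -> 9am) or 9am (e.g. One-on-one in 8am, OffsitePrep in 9am, Legal in 8am, Retro in 9am, Onboarding in 10am).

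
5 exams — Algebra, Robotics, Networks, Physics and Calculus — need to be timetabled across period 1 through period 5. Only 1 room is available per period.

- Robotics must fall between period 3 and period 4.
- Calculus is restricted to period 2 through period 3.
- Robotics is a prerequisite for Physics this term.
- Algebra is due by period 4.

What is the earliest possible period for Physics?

Precedence pushes Physics to at least period 4.
Physics at period 4 is achievable: Robotics -> period 3, Algebra -> period 1, Calculus -> period 2, Networks -> period 5, Physics -> period 4.

period 4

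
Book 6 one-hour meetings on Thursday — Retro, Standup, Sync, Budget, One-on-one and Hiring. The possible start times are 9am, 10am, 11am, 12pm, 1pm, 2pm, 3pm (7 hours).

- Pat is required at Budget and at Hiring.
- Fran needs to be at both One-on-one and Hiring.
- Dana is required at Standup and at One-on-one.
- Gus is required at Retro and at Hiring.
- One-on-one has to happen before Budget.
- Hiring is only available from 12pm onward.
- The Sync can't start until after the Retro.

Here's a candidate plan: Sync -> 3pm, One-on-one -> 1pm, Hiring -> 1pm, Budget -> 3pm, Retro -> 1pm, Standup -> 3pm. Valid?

No. Fran needs to be at both One-on-one and Hiring is not satisfied.

Fran needs to be at both One-on-one and Hiring — violated.
One-on-one has to happen before Budget — holds.
Dana is required at Standup and at One-on-one — holds.
The Sync can't start until after the Retro — holds.
Pat is required at Budget and at Hiring — holds.
Gus is required at Retro and at Hiring — violated.
Hiring is only available from 12pm onward — holds.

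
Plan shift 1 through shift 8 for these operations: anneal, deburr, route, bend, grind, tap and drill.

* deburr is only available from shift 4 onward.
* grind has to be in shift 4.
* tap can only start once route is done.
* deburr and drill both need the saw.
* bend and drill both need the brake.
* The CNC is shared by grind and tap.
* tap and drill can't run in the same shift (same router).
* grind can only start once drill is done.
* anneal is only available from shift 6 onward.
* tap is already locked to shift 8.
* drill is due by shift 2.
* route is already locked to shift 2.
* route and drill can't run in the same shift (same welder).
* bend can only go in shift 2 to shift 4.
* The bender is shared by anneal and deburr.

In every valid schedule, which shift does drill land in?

drill's window is shift 1–shift 2.
route is fixed at shift 2, and drill can't share a shift with route.
So drill must be shift 1.

shift 1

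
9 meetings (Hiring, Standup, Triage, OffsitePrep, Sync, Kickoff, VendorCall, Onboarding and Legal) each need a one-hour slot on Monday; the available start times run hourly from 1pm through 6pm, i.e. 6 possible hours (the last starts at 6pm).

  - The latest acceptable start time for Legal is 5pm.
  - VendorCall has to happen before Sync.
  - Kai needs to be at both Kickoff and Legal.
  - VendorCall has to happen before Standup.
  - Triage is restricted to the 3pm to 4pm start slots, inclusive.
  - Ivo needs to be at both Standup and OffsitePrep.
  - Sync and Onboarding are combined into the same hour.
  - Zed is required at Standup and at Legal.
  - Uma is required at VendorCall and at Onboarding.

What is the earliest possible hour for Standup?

Precedence pushes Standup to at least 2pm.
Standup at 2pm is achievable: Hiring=1pm, Legal=1pm, Onboarding=2pm, VendorCall=1pm, Kickoff=2pm, Standup=2pm, OffsitePrep=1pm, Sync=2pm, Triage=3pm.

2pm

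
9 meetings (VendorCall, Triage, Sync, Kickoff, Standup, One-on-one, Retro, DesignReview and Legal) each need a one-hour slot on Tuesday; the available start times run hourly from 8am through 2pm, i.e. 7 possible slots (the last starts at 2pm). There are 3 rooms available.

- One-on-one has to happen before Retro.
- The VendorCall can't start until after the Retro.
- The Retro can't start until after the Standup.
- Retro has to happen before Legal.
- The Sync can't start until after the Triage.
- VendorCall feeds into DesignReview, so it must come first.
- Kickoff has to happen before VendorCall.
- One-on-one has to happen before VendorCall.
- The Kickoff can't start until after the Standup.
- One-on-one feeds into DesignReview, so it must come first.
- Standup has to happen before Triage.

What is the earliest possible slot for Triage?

Precedence pushes Triage to at least 9am; downstream work caps Triage at 1pm.
Triage at 9am is achievable: Retro in 9am, VendorCall in 10am, Triage in 9am, Standup in 8am, Legal in 10am, Kickoff in 9am, DesignReview in 11am, One-on-one in 8am, Sync in 10am.

9am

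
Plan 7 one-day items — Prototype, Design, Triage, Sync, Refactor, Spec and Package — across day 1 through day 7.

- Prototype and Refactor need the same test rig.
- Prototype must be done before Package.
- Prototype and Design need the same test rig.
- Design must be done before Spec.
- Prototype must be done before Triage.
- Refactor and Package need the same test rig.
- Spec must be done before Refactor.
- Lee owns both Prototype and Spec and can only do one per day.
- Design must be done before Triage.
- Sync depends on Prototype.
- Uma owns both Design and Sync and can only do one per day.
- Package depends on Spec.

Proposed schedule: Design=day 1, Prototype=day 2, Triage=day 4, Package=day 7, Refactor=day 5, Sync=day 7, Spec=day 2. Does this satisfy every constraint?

No. Lee owns both Prototype and Spec and can only do one per day is not satisfied.

Uma owns both Design and Sync and can only do one per day — holds.
Prototype and Design need the same test rig — holds.
Spec must be done before Refactor — holds.
Sync depends on Prototype — holds.
Design must be done before Triage — holds.
Prototype must be done before Package — holds.
Prototype must be done before Triage — holds.
Design must be done before Spec — holds.
Refactor and Package need the same test rig — holds.
Lee owns both Prototype and Spec and can only do one per day — violated.
Package depends on Spec — holds.
Prototype and Refactor need the same test rig — holds.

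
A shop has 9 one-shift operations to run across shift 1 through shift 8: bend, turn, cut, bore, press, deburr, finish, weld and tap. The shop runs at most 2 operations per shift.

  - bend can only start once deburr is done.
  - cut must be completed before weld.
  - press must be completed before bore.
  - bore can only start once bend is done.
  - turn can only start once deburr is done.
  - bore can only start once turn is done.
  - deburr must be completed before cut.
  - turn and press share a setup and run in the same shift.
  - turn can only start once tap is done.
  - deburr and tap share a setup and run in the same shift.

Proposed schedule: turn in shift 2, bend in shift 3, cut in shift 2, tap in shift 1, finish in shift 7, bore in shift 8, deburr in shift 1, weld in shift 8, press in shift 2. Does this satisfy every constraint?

bore can only start once bend is done — holds.
deburr and tap share a setup and run in the same shift — holds.
deburr must be completed before cut — holds.
The shop runs at most 2 operations per shift — violated.
turn can only start once tap is done — holds.
press must be completed before bore — holds.
bend can only start once deburr is done — holds.
bore can only start once turn is done — holds.
cut must be completed before weld — holds.
turn and press share a setup and run in the same shift — holds.
turn can only start once deburr is done — holds.

No. The shop runs at most 2 operations per shift is not satisfied.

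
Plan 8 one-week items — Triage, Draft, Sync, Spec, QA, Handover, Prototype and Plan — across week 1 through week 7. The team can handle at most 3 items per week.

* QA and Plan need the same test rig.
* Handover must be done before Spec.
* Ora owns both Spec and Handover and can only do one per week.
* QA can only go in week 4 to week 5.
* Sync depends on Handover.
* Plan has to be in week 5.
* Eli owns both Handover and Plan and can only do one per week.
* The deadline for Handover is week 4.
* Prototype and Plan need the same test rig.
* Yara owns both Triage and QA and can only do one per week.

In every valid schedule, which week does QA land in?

QA's window is week 4–week 5.
Plan is fixed at week 5, and QA can't share a week with Plan.
So QA must be week 4.

week 4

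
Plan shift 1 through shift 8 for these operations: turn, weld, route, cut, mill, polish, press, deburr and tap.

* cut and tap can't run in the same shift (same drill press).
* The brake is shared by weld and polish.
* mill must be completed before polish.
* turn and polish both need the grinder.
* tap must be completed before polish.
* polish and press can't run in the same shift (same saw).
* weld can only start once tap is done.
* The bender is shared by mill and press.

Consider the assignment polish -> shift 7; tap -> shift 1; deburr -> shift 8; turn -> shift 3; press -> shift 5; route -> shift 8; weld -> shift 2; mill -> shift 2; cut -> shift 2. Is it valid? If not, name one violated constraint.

weld can only start once tap is done — holds.
The bender is shared by mill and press — holds.
cut and tap can't run in the same shift (same drill press) — holds.
mill must be completed before polish — holds.
The brake is shared by weld and polish — holds.
polish and press can't run in the same shift (same saw) — holds.
turn and polish both need the grinder — holds.
tap must be completed before polish — holds.

Yes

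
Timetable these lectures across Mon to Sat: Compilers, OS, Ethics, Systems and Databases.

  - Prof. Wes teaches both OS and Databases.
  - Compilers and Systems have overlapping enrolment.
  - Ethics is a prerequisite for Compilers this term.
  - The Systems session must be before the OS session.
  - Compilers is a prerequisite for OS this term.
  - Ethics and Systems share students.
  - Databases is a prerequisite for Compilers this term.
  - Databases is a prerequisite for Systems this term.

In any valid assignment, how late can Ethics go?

Downstream work caps Ethics at Thu.
Ethics at Thu is achievable: Ethics -> Thu, Compilers -> Fri, OS -> Sat, Databases -> Mon, Systems -> Tue.

Thu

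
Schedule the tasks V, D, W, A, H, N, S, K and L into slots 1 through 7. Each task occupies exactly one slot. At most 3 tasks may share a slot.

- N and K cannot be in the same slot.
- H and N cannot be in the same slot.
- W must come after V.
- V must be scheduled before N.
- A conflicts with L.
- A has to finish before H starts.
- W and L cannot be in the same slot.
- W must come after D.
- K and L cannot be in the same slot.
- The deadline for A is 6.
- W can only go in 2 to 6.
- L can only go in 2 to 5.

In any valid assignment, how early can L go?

2

L is available from 2; L's own window allows nothing later than 5.
L at 2 is achievable: S -> 2, N -> 3, H -> 2, L -> 2, K -> 4, A -> 1, D -> 1, V -> 1, W -> 3.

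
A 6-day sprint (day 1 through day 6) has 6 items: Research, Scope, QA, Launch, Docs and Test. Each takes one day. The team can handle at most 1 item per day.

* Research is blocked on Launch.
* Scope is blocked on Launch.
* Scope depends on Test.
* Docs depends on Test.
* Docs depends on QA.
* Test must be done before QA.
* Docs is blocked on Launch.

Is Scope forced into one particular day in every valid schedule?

Scope can be day 3 (e.g. Scope -> day 3; Research -> day 6; Docs -> day 5; QA -> day 4; Test -> day 2; Launch -> day 1) or day 4 (e.g. Research in day 6, Docs in day 5, Scope in day 4, Test in day 2, Launch in day 1, QA in day 3).

No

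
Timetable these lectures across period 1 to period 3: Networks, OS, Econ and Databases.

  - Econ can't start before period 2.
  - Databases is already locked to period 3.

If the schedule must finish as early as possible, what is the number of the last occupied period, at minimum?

Databases can't be placed before period 3, so the schedule must run through at least period 3.
3 works (last occupied period: period 3): for example OS in period 1; Econ in period 2; Databases in period 3; Networks in period 1.

period 3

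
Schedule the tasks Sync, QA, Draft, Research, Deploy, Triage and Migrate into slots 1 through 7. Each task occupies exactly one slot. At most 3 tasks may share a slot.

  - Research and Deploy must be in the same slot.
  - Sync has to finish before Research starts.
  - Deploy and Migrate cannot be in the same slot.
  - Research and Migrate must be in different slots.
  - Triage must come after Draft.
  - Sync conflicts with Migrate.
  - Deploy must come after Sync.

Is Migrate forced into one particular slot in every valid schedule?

No

Migrate can be 1 (e.g. Research=3; Triage=2; Draft=1; Migrate=1; QA=1; Deploy=3; Sync=2) or 2 (e.g. QA in 1, Migrate in 2, Triage in 2, Deploy in 3, Sync in 1, Draft in 1, Research in 3).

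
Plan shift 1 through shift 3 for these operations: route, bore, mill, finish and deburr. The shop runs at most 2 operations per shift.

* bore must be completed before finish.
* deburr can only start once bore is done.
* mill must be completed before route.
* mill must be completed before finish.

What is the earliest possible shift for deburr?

shift 2

Precedence pushes deburr to at least shift 2.
deburr at shift 2 is achievable: bore -> shift 1; route -> shift 3; mill -> shift 1; finish -> shift 2; deburr -> shift 2.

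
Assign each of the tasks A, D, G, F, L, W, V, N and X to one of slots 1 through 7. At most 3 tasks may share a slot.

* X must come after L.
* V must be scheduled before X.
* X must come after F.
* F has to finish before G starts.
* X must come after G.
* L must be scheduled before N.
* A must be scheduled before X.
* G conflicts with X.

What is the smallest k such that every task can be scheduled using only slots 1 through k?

The precedence chain requires at least 3 distinct slots.
With at most 3 per slot and 9 tasks, at least 3 slots are needed.
3 works (last occupied slot: 3): for example G=2; L=1; N=2; A=1; F=1; W=3; V=2; D=3; X=3.

3 slots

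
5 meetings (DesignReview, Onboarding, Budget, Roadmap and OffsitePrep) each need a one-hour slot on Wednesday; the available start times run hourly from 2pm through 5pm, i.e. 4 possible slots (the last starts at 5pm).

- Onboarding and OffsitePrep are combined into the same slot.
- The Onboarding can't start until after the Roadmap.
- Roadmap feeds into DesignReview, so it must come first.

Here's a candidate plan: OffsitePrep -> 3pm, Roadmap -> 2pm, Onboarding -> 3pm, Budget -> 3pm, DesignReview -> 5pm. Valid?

Roadmap feeds into DesignReview, so it must come first — holds.
Onboarding and OffsitePrep are combined into the same slot — holds.
The Onboarding can't start until after the Roadmap — holds.

Yes, all constraints hold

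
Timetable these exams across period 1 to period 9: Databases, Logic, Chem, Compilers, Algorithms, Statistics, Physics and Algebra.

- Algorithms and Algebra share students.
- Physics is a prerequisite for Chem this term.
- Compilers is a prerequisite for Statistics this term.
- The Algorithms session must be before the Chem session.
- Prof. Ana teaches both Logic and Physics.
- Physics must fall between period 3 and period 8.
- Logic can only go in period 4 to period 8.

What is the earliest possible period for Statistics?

period 2

Precedence pushes Statistics to at least period 2.
Statistics at period 2 is achievable: Compilers=period 1, Physics=period 3, Logic=period 4, Statistics=period 2, Algorithms=period 1, Algebra=period 2, Databases=period 1, Chem=period 4.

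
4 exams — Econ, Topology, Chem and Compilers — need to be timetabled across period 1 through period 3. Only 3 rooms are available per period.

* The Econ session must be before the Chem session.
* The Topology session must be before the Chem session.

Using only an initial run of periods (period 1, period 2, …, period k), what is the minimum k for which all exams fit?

2 periods

The precedence chain requires at least 2 distinct periods.
With at most 3 per period and 4 exams, at least 2 periods are needed.
2 works (last occupied period: period 2): for example Chem in period 2, Compilers in period 1, Econ in period 1, Topology in period 1.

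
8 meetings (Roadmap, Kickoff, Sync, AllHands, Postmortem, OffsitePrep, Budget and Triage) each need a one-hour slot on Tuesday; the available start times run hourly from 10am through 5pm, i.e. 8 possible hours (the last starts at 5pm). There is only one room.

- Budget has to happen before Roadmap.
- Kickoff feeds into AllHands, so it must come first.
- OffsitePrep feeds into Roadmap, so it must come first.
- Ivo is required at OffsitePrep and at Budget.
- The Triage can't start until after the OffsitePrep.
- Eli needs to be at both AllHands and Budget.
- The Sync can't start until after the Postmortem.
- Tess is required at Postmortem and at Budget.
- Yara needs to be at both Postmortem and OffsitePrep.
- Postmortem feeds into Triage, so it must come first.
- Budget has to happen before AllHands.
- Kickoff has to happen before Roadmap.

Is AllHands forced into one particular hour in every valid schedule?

No

AllHands can be 12pm (e.g. OffsitePrep -> 1pm, Sync -> 5pm, Triage -> 4pm, AllHands -> 12pm, Postmortem -> 3pm, Roadmap -> 2pm, Kickoff -> 10am, Budget -> 11am) or 1pm (e.g. Postmortem -> 3pm, AllHands -> 1pm, Budget -> 12pm, Roadmap -> 2pm, Triage -> 4pm, OffsitePrep -> 11am, Kickoff -> 10am, Sync -> 5pm).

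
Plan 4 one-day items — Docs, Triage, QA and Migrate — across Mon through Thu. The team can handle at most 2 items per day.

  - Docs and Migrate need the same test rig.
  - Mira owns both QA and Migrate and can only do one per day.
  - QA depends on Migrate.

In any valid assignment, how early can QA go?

Precedence pushes QA to at least Tue.
QA at Tue is achievable: Migrate -> Mon, QA -> Tue, Docs -> Tue, Triage -> Mon.

Tue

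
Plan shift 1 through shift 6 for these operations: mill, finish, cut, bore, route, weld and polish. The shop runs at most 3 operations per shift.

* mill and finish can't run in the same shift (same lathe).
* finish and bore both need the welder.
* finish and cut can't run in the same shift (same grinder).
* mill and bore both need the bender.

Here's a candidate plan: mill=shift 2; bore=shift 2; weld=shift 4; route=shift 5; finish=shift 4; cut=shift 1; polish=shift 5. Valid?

finish and cut can't run in the same shift (same grinder) — holds.
mill and bore both need the bender — violated.
mill and finish can't run in the same shift (same lathe) — holds.
The shop runs at most 3 operations per shift — holds.
finish and bore both need the welder — holds.

No. mill and bore both need the bender is not satisfied.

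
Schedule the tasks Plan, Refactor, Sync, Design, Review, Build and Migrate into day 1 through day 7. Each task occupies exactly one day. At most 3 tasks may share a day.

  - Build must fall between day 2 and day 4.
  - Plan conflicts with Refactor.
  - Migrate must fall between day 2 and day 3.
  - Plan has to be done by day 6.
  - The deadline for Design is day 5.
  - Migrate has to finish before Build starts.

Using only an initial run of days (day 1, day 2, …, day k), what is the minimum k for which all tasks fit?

The precedence chain requires at least 2 distinct days.
With at most 3 per day and 7 tasks, at least 3 days are needed.
Propagating the time windows through the other constraints, Build can't land before day 3, so the schedule must run through at least day 3.
3 works (last occupied day: day 3): for example Sync in day 1; Design in day 1; Plan in day 1; Refactor in day 2; Migrate in day 2; Review in day 2; Build in day 3.

3 days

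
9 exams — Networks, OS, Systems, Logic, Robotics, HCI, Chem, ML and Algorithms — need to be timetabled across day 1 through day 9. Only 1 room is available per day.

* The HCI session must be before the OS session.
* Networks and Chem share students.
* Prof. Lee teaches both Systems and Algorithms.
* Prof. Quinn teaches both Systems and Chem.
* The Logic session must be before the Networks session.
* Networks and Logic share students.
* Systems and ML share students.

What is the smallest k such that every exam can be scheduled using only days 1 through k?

9

The precedence chain requires at least 2 distinct days.
With at most 1 per day and 9 exams, at least 9 days are needed.
9 works (last occupied day: day 9): for example Logic in day 1; HCI in day 3; OS in day 4; Networks in day 2; ML in day 8; Systems in day 5; Algorithms in day 9; Robotics in day 6; Chem in day 7.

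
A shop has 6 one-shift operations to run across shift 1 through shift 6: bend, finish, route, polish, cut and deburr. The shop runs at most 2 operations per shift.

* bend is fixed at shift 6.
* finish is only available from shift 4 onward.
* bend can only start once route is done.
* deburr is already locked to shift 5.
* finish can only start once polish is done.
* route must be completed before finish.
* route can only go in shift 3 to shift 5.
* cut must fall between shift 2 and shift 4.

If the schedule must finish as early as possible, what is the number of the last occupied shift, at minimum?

The precedence chain requires at least 2 distinct shifts.
With at most 2 per shift and 6 operations, at least 3 shifts are needed.
bend can't be placed before shift 6, so the schedule must run through at least shift 6.
6 works (last occupied shift: shift 6): for example cut in shift 2, polish in shift 1, bend in shift 6, deburr in shift 5, route in shift 3, finish in shift 4.

6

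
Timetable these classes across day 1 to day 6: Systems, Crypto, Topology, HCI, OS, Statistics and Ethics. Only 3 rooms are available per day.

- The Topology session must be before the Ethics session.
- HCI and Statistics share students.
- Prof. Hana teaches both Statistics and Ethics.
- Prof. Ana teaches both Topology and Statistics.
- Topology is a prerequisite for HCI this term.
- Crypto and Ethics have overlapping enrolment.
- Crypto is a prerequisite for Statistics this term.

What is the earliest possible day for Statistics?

day 2

Precedence pushes Statistics to at least day 2.
Statistics at day 2 is achievable: OS=day 2, Ethics=day 3, Crypto=day 1, Topology=day 1, Systems=day 1, Statistics=day 2, HCI=day 3.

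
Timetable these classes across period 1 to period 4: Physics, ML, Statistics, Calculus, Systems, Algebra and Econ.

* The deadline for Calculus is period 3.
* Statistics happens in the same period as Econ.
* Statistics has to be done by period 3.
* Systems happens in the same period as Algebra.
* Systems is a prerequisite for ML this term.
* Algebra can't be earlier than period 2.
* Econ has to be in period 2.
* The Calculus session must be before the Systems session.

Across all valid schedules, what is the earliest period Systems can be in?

period 2

Precedence pushes Systems to at least period 2; downstream work caps Systems at period 3.
Systems at period 2 is achievable: Physics in period 1, Systems in period 2, ML in period 3, Econ in period 2, Statistics in period 2, Calculus in period 1, Algebra in period 2.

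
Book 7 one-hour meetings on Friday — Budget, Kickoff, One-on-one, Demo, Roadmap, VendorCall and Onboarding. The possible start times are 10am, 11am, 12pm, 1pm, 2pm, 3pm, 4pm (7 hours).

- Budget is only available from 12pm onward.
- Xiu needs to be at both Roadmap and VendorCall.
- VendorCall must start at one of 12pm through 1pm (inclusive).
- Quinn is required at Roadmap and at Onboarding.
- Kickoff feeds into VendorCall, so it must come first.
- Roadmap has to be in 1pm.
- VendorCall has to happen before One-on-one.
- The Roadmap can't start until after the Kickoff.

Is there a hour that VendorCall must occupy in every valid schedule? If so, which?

VendorCall's window is 12pm–1pm.
Roadmap is fixed at 1pm, and VendorCall can't share a hour with Roadmap.
So VendorCall must be 12pm.

12pm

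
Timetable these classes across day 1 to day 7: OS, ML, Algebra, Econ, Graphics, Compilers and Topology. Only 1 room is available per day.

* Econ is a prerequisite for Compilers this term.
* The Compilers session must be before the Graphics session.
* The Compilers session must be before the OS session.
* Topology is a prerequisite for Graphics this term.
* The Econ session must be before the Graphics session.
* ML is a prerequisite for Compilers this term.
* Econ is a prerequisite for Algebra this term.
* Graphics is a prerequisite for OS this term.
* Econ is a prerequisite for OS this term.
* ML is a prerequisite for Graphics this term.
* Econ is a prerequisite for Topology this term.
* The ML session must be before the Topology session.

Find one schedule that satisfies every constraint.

Compilers -> day 3, Econ -> day 1, ML -> day 2, OS -> day 6, Algebra -> day 7, Graphics -> day 5, Topology -> day 4

Checking: ML(day 2) before Compilers(day 3); Econ(day 1) before Algebra(day 7); Econ(day 1) before OS(day 6); Compilers(day 3) before Graphics(day 5); Compilers(day 3) before OS(day 6); Econ(day 1) before Topology(day 4); ML(day 2) before Graphics(day 5); Graphics(day 5) before OS(day 6); Econ(day 1) before Graphics(day 5); Econ(day 1) before Compilers(day 3); Topology(day 4) before Graphics(day 5); ML(day 2) before Topology(day 4); max 1 per day (cap 1).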